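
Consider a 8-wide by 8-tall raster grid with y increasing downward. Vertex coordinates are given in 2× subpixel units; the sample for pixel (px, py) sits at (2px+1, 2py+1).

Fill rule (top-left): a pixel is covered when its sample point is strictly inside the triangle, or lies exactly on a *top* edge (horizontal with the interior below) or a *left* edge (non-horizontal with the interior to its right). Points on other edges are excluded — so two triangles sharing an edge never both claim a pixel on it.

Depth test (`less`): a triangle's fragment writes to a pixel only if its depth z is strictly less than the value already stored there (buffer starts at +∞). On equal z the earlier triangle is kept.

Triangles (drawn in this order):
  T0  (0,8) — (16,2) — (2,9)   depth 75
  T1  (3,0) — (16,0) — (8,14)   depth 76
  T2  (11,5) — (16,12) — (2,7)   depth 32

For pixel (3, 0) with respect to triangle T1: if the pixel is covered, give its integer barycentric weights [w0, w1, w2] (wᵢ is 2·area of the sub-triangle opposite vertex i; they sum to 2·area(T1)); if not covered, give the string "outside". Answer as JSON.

T0:
  2·area = 28
  edge (0, 8)→(16, 2): d=(16,-6) top-left  bias=+0
  edge (16, 2)→(2, 9): d=(-14,7) right/bottom  bias=-1
  edge (2, 9)→(0, 8): d=(-2,-1) top-left  bias=+0
    (4,2)@(9, 5): e=[6,7,15] → X
    (5,2)@(11, 5): e=[18,-7,17] → .
    (1,3)@(3, 7): e=[2,21,5] → X
    (2,3)@(5, 7): e=[14,7,7] → X
    (3,3)@(7, 7): e=[26,-7,9] → .
    (4,3)@(9, 7): e=[38,-21,11] → .
    (1,4)@(3, 9): e=[34,-7,1] → .
    (2,4)@(5, 9): e=[46,-21,3] → .
  covered (3 px):
    . . . . . . . .
    . . . . . . . .
    . . . . X . . .
    . X X . . . . .
    . . . . . . . .
    . . . . . . . .
    . . . . . . . .
    . . . . . . . .
T1:
  2·area = 182
  edge (3, 0)→(16, 0): d=(13,0) top-left  bias=+0
  edge (16, 0)→(8, 14): d=(-8,14) right/bottom  bias=-1
  edge (8, 14)→(3, 0): d=(-5,-14) top-left  bias=+0
    (2,0)@(5, 1): e=[13,146,23] → X
    (3,0)@(7, 1): e=[13,118,51] → X
    (4,0)@(9, 1): e=[13,90,79] → X
    (5,0)@(11, 1): e=[13,62,107] → X
    (6,0)@(13, 1): e=[13,34,135] → X
    (7,0)@(15, 1): e=[13,6,163] → X
    (2,1)@(5, 3): e=[39,130,13] → X
    (7,1)@(15, 3): e=[39,-10,153] → .
    (2,2)@(5, 5): e=[65,114,3] → X
    (7,2)@(15, 5): e=[65,-26,143] → .
    (2,3)@(5, 7): e=[91,98,-7] → .
    (3,3)@(7, 7): e=[91,70,21] → X
  covered (23 px):
    . . X X X X X X
    . . X X X X X .
    . . X X X X X .
    . . . X X X . .
    . . . X X . . .
    . . . X X . . .
    . . . . . . . .
    . . . . . . . .
T2:
  2·area = 73
  edge (11, 5)→(16, 12): d=(5,7) right/bottom  bias=-1
  edge (16, 12)→(2, 7): d=(-14,-5) top-left  bias=+0
  edge (2, 7)→(11, 5): d=(9,-2) top-left  bias=+0
    (5,2)@(11, 5): e=[0,73,0] → .  [on edge]
    (1,3)@(3, 7): e=[66,5,2] → X
    (2,3)@(5, 7): e=[52,15,6] → X
    (3,3)@(7, 7): e=[38,25,10] → X
    (4,3)@(9, 7): e=[24,35,14] → X
    (5,3)@(11, 7): e=[10,45,18] → X
    (6,3)@(13, 7): e=[-4,55,22] → .
    (1,4)@(3, 9): e=[76,-23,20] → .
    (2,4)@(5, 9): e=[62,-13,24] → .
    (3,4)@(7, 9): e=[48,-3,28] → .
    (4,4)@(9, 9): e=[34,7,32] → X
    (6,4)@(13, 9): e=[6,27,40] → X
  covered (9 px):
    . . . . . . . .
    . . . . . . . .
    . . . . . . . .
    . X X X X X . .
    . . . . X X X .
    . . . . . . . X
    . . . . . . . .
    . . . . . . . .

Result: [118,51,13]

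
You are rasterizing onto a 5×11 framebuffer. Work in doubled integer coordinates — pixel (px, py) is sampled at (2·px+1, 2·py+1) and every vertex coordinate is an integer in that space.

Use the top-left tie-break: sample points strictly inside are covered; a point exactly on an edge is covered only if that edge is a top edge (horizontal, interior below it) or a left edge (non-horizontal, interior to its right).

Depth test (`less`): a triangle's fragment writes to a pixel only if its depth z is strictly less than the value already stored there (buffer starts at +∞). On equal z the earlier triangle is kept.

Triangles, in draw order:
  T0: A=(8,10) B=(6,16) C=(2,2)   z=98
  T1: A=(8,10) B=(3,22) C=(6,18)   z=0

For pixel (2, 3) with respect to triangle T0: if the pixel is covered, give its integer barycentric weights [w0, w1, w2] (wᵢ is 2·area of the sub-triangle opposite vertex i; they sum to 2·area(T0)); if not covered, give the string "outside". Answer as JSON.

T0:
  2·area = 52
  edge (8, 10)→(6, 16): d=(-2,6) right/bottom  bias=-1
  edge (6, 16)→(2, 2): d=(-4,-14) top-left  bias=+0
  edge (2, 2)→(8, 10): d=(6,8) right/bottom  bias=-1
    (1,2)@(3, 5): e=[40,2,10] → #
    (2,2)@(5, 5): e=[28,30,-6] → ·
    (1,3)@(3, 7): e=[36,-6,22] → ·
    (2,3)@(5, 7): e=[24,22,6] → #
    (3,3)@(7, 7): e=[12,50,-10] → ·
    (4,3)@(9, 7): e=[0,78,-26] → ·  [on edge]
    (2,4)@(5, 9): e=[20,14,18] → #
    (3,4)@(7, 9): e=[8,42,2] → #
    (4,4)@(9, 9): e=[-4,70,-14] → ·
    (2,5)@(5, 11): e=[16,6,30] → #
    (4,5)@(9, 11): e=[-8,62,-2] → ·
    (2,6)@(5, 13): e=[12,-2,42] → ·
    (3,6)@(7, 13): e=[0,26,26] → ·  [on edge]
    (2,9)@(5, 19): e=[0,-26,78] → ·  [on edge]
  covered (6 px):
    · · · · ·
    · · · · ·
    · # · · ·
    · · # · ·
    · · # # ·
    · · # # ·
    · · · · ·
    · · · · ·
    · · · · ·
    · · · · ·
    · · · · ·
T1:
  2·area = 16  (B↔C swapped to make it positive)
  edge (8, 10)→(6, 18): d=(-2,8) right/bottom  bias=-1
  edge (6, 18)→(3, 22): d=(-3,4) right/bottom  bias=-1
  edge (3, 22)→(8, 10): d=(5,-12) top-left  bias=+0
    (3,6)@(7, 13): e=[2,11,3] → #
    (4,6)@(9, 13): e=[-14,3,27] → ·
    (3,7)@(7, 15): e=[-2,5,13] → ·
    (2,9)@(5, 19): e=[6,1,9] → #
    (3,9)@(7, 19): e=[-10,-7,33] → ·
    (2,10)@(5, 21): e=[2,-5,19] → ·
  covered (2 px):
    · · · · ·
    · · · · ·
    · · · · ·
    · · · · ·
    · · · · ·
    · · · · ·
    · · · # ·
    · · · · ·
    · · · · ·
    · · # · ·
    · · · · ·

Final: [22,6,24]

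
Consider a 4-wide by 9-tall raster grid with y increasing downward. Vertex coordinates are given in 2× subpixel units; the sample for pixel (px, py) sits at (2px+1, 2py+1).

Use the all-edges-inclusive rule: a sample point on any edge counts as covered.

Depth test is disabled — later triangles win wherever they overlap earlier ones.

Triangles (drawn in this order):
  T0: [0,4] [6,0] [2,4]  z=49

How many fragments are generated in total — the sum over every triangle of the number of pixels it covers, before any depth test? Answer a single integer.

T0:
  2·area = 8
  edge (0, 4)→(6, 0): d=(6,-4) inclusive
  edge (6, 0)→(2, 4): d=(-4,4) inclusive
  edge (2, 4)→(0, 4): d=(-2,0) inclusive
    (2,0)@(5, 1): e=[2,0,6] → #  [on edge]
    (3,0)@(7, 1): e=[10,-8,6] → ·
    (1,1)@(3, 3): e=[6,0,2] → #  [on edge]
    (2,1)@(5, 3): e=[14,-8,2] → ·
    (0,2)@(1, 5): e=[10,0,-2] → ·  [on edge]
    (1,2)@(3, 5): e=[18,-8,-2] → ·
  covered (2 px):
    · · # ·
    · # · ·
    · · · ·
    · · · ·
    · · · ·
    · · · ·
    · · · ·
    · · · ·
    · · · ·

Final: 2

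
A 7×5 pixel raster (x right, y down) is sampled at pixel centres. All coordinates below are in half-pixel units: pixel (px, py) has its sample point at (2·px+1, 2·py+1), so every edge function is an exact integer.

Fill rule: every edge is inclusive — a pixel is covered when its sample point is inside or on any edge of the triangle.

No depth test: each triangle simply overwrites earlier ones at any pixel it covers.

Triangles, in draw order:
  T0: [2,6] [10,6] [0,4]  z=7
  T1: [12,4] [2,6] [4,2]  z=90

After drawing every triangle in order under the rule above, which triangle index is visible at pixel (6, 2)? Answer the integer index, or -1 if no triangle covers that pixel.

T0:
  2·area = 16  (B↔C swapped to make it positive)
  edge (2, 6)→(0, 4): d=(-2,-2) inclusive
  edge (0, 4)→(10, 6): d=(10,2) inclusive
  edge (10, 6)→(2, 6): d=(-8,0) inclusive
    (0,2)@(1, 5): e=[0,8,8] → #  [on edge]
    (1,2)@(3, 5): e=[4,4,8] → #
    (2,2)@(5, 5): e=[8,0,8] → #  [on edge]
    (3,2)@(7, 5): e=[12,-4,8] → ·
    (0,3)@(1, 7): e=[-4,28,-8] → ·
    (1,3)@(3, 7): e=[0,24,-8] → ·  [on edge]
    (2,3)@(5, 7): e=[4,20,-8] → ·
    (2,4)@(5, 9): e=[0,40,-24] → ·  [on edge]
  covered (3 px):
    · · · · · · ·
    · · · · · · ·
    # # # · · · ·
    · · · · · · ·
    · · · · · · ·
T1:
  2·area = 36
  edge (12, 4)→(2, 6): d=(-10,2) inclusive
  edge (2, 6)→(4, 2): d=(2,-4) inclusive
  edge (4, 2)→(12, 4): d=(8,2) inclusive
    (2,1)@(5, 3): e=[24,6,6] → #
    (3,1)@(7, 3): e=[20,14,2] → #
    (4,1)@(9, 3): e=[16,22,-2] → ·
    (1,2)@(3, 5): e=[8,2,26] → #
    (3,2)@(7, 5): e=[0,18,18] → #  [on edge]
    (4,2)@(9, 5): e=[-4,26,14] → ·
    (1,3)@(3, 7): e=[-12,6,42] → ·
    (2,3)@(5, 7): e=[-16,14,38] → ·
    (3,3)@(7, 7): e=[-20,22,34] → ·
  covered (5 px):
    · · · · · · ·
    · · # # · · ·
    · # # # · · ·
    · · · · · · ·
    · · · · · · ·

Z-buffer (winner per pixel, '.' = empty):
  . . . . . . .
  . . 1 1 . . .
  0 1 1 1 . . .
  . . . . . . .
  . . . . . . .

Answer: -1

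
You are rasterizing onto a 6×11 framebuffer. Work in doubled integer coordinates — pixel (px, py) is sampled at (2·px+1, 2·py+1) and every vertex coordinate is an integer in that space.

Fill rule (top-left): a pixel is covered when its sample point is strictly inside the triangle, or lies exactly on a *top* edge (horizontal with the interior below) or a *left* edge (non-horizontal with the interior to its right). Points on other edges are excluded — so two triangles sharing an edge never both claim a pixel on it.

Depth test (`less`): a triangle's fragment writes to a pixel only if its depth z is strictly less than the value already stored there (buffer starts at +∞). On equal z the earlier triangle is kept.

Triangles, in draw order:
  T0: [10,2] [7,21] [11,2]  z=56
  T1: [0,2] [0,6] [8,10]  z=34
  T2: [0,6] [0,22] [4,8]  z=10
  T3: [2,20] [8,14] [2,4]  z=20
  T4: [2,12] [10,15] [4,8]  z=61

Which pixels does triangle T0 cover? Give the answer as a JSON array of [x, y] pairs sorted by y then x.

T0:
  2·area = 19  (B↔C swapped to make it positive)
  edge (10, 2)→(11, 2): d=(1,0) top-left  bias=+0
  edge (11, 2)→(7, 21): d=(-4,19) right/bottom  bias=-1
  edge (7, 21)→(10, 2): d=(3,-19) top-left  bias=+0
    (4,4)@(9, 9): e=[7,10,2] → X
    (5,4)@(11, 9): e=[7,-28,40] → .
    (4,5)@(9, 11): e=[9,2,8] → X
    (5,5)@(11, 11): e=[9,-36,46] → .
    (4,6)@(9, 13): e=[11,-6,14] → .
    (3,10)@(7, 21): e=[19,0,0] → .  [on edge]
  covered (2 px):
    . . . . . .
    . . . . . .
    . . . . . .
    . . . . . .
    . . . . X .
    . . . . X .
    . . . . . .
    . . . . . .
    . . . . . .
    . . . . . .
    . . . . . .
T1:
  2·area = 32  (B↔C swapped to make it positive)
  edge (0, 2)→(8, 10): d=(8,8) right/bottom  bias=-1
  edge (8, 10)→(0, 6): d=(-8,-4) top-left  bias=+0
  edge (0, 6)→(0, 2): d=(0,-4) top-left  bias=+0
    (0,1)@(1, 3): e=[0,28,4] → .  [on edge]
    (0,2)@(1, 5): e=[16,12,4] → X
    (1,2)@(3, 5): e=[0,20,12] → .  [on edge]
    (0,3)@(1, 7): e=[32,-4,4] → .
    (1,3)@(3, 7): e=[16,4,12] → X
    (2,3)@(5, 7): e=[0,12,20] → .  [on edge]
    (1,4)@(3, 9): e=[32,-12,12] → .
    (3,4)@(7, 9): e=[0,4,28] → .  [on edge]
    (4,5)@(9, 11): e=[0,-4,36] → .  [on edge]
    (5,6)@(11, 13): e=[0,-12,44] → .  [on edge]
  covered (2 px):
    . . . . . .
    . . . . . .
    X . . . . .
    . X . . . .
    . . . . . .
    . . . . . .
    . . . . . .
    . . . . . .
    . . . . . .
    . . . . . .
    . . . . . .
T2:
  2·area = 64  (B↔C swapped to make it positive)
  edge (0, 6)→(4, 8): d=(4,2) right/bottom  bias=-1
  edge (4, 8)→(0, 22): d=(-4,14) right/bottom  bias=-1
  edge (0, 22)→(0, 6): d=(0,-16) top-left  bias=+0
    (0,3)@(1, 7): e=[2,46,16] → X
    (1,3)@(3, 7): e=[-2,18,48] → .
    (0,4)@(1, 9): e=[10,38,16] → X
    (1,4)@(3, 9): e=[6,10,48] → X
    (2,4)@(5, 9): e=[2,-18,80] → .
    (0,5)@(1, 11): e=[18,30,16] → X
    (2,5)@(5, 11): e=[10,-26,80] → .
    (0,6)@(1, 13): e=[26,22,16] → X
    (1,6)@(3, 13): e=[22,-6,48] → .
    (0,7)@(1, 15): e=[34,14,16] → X
    (1,7)@(3, 15): e=[30,-14,48] → .
    (0,8)@(1, 17): e=[42,6,16] → X
  covered (8 px):
    . . . . . .
    . . . . . .
    . . . . . .
    X . . . . .
    X X . . . .
    X X . . . .
    X . . . . .
    X . . . . .
    X . . . . .
    . . . . . .
    . . . . . .
T3:
  2·area = 96  (B↔C swapped to make it positive)
  edge (2, 20)→(2, 4): d=(0,-16) top-left  bias=+0
  edge (2, 4)→(8, 14): d=(6,10) right/bottom  bias=-1
  edge (8, 14)→(2, 20): d=(-6,6) right/bottom  bias=-1
    (1,3)@(3, 7): e=[16,8,72] → X
    (2,3)@(5, 7): e=[48,-12,60] → .
    (1,4)@(3, 9): e=[16,20,60] → X
    (2,4)@(5, 9): e=[48,0,48] → .  [on edge]
    (1,5)@(3, 11): e=[16,32,48] → X
    (2,5)@(5, 11): e=[48,12,36] → X
    (3,5)@(7, 11): e=[80,-8,24] → .
    (5,5)@(11, 11): e=[144,-48,0] → .  [on edge]
    (1,6)@(3, 13): e=[16,44,36] → X
    (3,6)@(7, 13): e=[80,4,12] → X
    (4,6)@(9, 13): e=[112,-16,0] → .  [on edge]
    (1,7)@(3, 15): e=[16,56,24] → X
    (3,7)@(7, 15): e=[80,16,0] → .  [on edge]
    (2,8)@(5, 17): e=[48,48,0] → .  [on edge]
    (1,9)@(3, 19): e=[16,80,0] → .  [on edge]
    (5,9)@(11, 19): e=[144,0,-48] → .  [on edge]
    (0,10)@(1, 21): e=[-16,112,0] → .  [on edge]
  covered (10 px):
    . . . . . .
    . . . . . .
    . . . . . .
    . X . . . .
    . X . . . .
    . X X . . .
    . X X X . .
    . X X . . .
    . X . . . .
    . . . . . .
    . . . . . .
T4:
  2·area = 38  (B↔C swapped to make it positive)
  edge (2, 12)→(4, 8): d=(2,-4) top-left  bias=+0
  edge (4, 8)→(10, 15): d=(6,7) right/bottom  bias=-1
  edge (10, 15)→(2, 12): d=(-8,-3) top-left  bias=+0
    (1,5)@(3, 11): e=[2,25,11] → X
    (2,5)@(5, 11): e=[10,11,17] → X
    (3,5)@(7, 11): e=[18,-3,23] → .
    (1,6)@(3, 13): e=[6,37,-5] → .
    (2,6)@(5, 13): e=[14,23,1] → X
    (3,6)@(7, 13): e=[22,9,7] → X
    (4,6)@(9, 13): e=[30,-5,13] → .
    (2,7)@(5, 15): e=[18,35,-15] → .
    (3,7)@(7, 15): e=[26,21,-9] → .
  covered (4 px):
    . . . . . .
    . . . . . .
    . . . . . .
    . . . . . .
    . . . . . .
    . X X . . .
    . . X X . .
    . . . . . .
    . . . . . .
    . . . . . .
    . . . . . .

Answer: [[4,4],[4,5]]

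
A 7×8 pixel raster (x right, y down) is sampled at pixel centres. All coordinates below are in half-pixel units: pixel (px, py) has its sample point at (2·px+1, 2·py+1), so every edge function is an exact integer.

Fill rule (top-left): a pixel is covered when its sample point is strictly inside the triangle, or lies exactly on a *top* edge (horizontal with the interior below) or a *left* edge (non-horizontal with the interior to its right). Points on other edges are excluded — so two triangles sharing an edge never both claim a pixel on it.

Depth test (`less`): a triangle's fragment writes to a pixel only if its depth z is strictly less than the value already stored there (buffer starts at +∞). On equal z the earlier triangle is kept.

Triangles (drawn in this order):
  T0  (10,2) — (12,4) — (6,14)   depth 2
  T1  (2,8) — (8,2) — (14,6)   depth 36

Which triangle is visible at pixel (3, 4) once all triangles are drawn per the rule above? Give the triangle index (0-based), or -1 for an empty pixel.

T0:
  2·area = 32
  edge (10, 2)→(12, 4): d=(2,2) right/bottom  bias=-1
  edge (12, 4)→(6, 14): d=(-6,10) right/bottom  bias=-1
  edge (6, 14)→(10, 2): d=(4,-12) top-left  bias=+0
    (4,0)@(9, 1): e=[0,48,-16] → ·  [on edge]
    (5,1)@(11, 3): e=[0,16,16] → ·  [on edge]
    (4,2)@(9, 5): e=[8,24,0] → #  [on edge]
    (5,2)@(11, 5): e=[4,4,24] → #
    (6,2)@(13, 5): e=[0,-16,48] → ·  [on edge]
    (4,3)@(9, 7): e=[12,12,8] → #
    (5,3)@(11, 7): e=[8,-8,32] → ·
    (4,4)@(9, 9): e=[16,0,16] → ·  [on edge]
    (3,5)@(7, 11): e=[24,8,0] → #  [on edge]
    (4,5)@(9, 11): e=[20,-12,24] → ·
    (3,6)@(7, 13): e=[28,-4,8] → ·
  covered (4 px):
    · · · · · · ·
    · · · · · · ·
    · · · · # # ·
    · · · · # · ·
    · · · · · · ·
    · · · # · · ·
    · · · · · · ·
    · · · · · · ·
T1:
  2·area = 60
  edge (2, 8)→(8, 2): d=(6,-6) top-left  bias=+0
  edge (8, 2)→(14, 6): d=(6,4) right/bottom  bias=-1
  edge (14, 6)→(2, 8): d=(-12,2) right/bottom  bias=-1
    (4,0)@(9, 1): e=[0,-10,70] → ·  [on edge]
    (3,1)@(7, 3): e=[0,10,50] → #  [on edge]
    (4,1)@(9, 3): e=[12,2,46] → #
    (5,1)@(11, 3): e=[24,-6,42] → ·
    (2,2)@(5, 5): e=[0,30,30] → #  [on edge]
    (5,2)@(11, 5): e=[36,6,18] → #
    (6,2)@(13, 5): e=[48,-2,14] → ·
    (1,3)@(3, 7): e=[0,50,10] → #  [on edge]
    (4,3)@(9, 7): e=[36,26,-2] → ·
    (5,3)@(11, 7): e=[48,18,-6] → ·
    (0,4)@(1, 9): e=[0,70,-10] → ·  [on edge]
    (1,4)@(3, 9): e=[12,62,-14] → ·
  covered (9 px):
    · · · · · · ·
    · · · # # · ·
    · · # # # # ·
    · # # # · · ·
    · · · · · · ·
    · · · · · · ·
    · · · · · · ·
    · · · · · · ·

Z-buffer (winner per pixel, '.' = empty):
  . . . . . . .
  . . . 1 1 . .
  . . 1 1 0 0 .
  . 1 1 1 0 . .
  . . . . . . .
  . . . 0 . . .
  . . . . . . .
  . . . . . . .

Final: -1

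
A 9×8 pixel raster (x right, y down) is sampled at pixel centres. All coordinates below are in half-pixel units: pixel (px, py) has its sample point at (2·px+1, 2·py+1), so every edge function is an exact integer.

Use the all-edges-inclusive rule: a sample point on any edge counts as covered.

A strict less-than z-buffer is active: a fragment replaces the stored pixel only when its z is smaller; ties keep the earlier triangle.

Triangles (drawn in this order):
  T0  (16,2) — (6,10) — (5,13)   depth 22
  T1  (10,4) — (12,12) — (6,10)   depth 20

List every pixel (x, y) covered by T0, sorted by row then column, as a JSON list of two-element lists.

T0:
  2·area = 22  (B↔C swapped to make it positive)
  edge (16, 2)→(5, 13): d=(-11,11) inclusive
  edge (5, 13)→(6, 10): d=(1,-3) inclusive
  edge (6, 10)→(16, 2): d=(10,-8) inclusive
    (4,0)@(9, 1): e=[88,0,-66] → ·  [on edge]
    (8,0)@(17, 1): e=[0,24,-2] → ·  [on edge]
    (7,1)@(15, 3): e=[0,20,2] → █  [on edge]
    (8,1)@(17, 3): e=[-22,26,18] → ·
    (6,2)@(13, 5): e=[0,16,6] → █  [on edge]
    (7,2)@(15, 5): e=[-22,22,22] → ·
    (3,3)@(7, 7): e=[44,0,-22] → ·  [on edge]
    (5,3)@(11, 7): e=[0,12,10] → █  [on edge]
    (6,3)@(13, 7): e=[-22,18,26] → ·
    (4,4)@(9, 9): e=[0,8,14] → █  [on edge]
    (5,4)@(11, 9): e=[-22,14,30] → ·
    (3,5)@(7, 11): e=[0,4,18] → █  [on edge]
    (2,6)@(5, 13): e=[0,0,22] → █  [on edge]
    (1,7)@(3, 15): e=[0,-4,26] → ·  [on edge]
  covered (6 px):
    · · · · · · · · ·
    · · · · · · · █ ·
    · · · · · · █ · ·
    · · · · · █ · · ·
    · · · · █ · · · ·
    · · · █ · · · · ·
    · · █ · · · · · ·
    · · · · · · · · ·
T1:
  2·area = 44
  edge (10, 4)→(12, 12): d=(2,8) inclusive
  edge (12, 12)→(6, 10): d=(-6,-2) inclusive
  edge (6, 10)→(10, 4): d=(4,-6) inclusive
    (4,3)@(9, 7): e=[14,24,6] → █
    (5,3)@(11, 7): e=[-2,28,18] → ·
    (1,4)@(3, 9): e=[66,0,-22] → ·  [on edge]
    (3,4)@(7, 9): e=[34,8,2] → █
    (5,4)@(11, 9): e=[2,16,26] → █
    (6,4)@(13, 9): e=[-14,20,38] → ·
    (3,5)@(7, 11): e=[38,-4,10] → ·
    (4,5)@(9, 11): e=[22,0,22] → █  [on edge]
    (6,5)@(13, 11): e=[-10,8,46] → ·
    (4,6)@(9, 13): e=[26,-12,30] → ·
    (5,6)@(11, 13): e=[10,-8,42] → ·
    (7,6)@(15, 13): e=[-22,0,66] → ·  [on edge]
  covered (6 px):
    · · · · · · · · ·
    · · · · · · · · ·
    · · · · · · · · ·
    · · · · █ · · · ·
    · · · █ █ █ · · ·
    · · · · █ █ · · ·
    · · · · · · · · ·
    · · · · · · · · ·

Final: [[7,1],[6,2],[5,3],[4,4],[3,5],[2,6]]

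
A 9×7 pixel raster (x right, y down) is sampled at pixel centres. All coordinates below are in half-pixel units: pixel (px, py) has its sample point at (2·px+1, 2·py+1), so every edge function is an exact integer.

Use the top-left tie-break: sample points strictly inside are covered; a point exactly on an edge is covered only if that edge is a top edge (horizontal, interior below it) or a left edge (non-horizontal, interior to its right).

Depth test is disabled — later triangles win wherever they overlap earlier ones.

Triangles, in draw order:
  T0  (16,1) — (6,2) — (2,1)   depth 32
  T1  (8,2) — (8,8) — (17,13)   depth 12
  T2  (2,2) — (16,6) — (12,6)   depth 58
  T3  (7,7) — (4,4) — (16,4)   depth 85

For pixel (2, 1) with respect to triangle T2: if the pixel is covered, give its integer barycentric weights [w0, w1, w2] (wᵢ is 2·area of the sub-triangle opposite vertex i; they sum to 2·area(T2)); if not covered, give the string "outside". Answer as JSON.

T0:
  2·area = 14
  edge (16, 1)→(6, 2): d=(-10,1) right/bottom  bias=-1
  edge (6, 2)→(2, 1): d=(-4,-1) top-left  bias=+0
  edge (2, 1)→(16, 1): d=(14,0) top-left  bias=+0
    (0,0)@(1, 1): e=[15,-1,0] → .  [on edge]
    (1,0)@(3, 1): e=[13,1,0] → X  [on edge]
    (2,0)@(5, 1): e=[11,3,0] → X  [on edge]
    (3,0)@(7, 1): e=[9,5,0] → X  [on edge]
    (4,0)@(9, 1): e=[7,7,0] → X  [on edge]
    (5,0)@(11, 1): e=[5,9,0] → X  [on edge]
    (6,0)@(13, 1): e=[3,11,0] → X  [on edge]
    (7,0)@(15, 1): e=[1,13,0] → X  [on edge]
    (8,0)@(17, 1): e=[-1,15,0] → .  [on edge]
    (1,1)@(3, 3): e=[-7,-7,28] → .
    (2,1)@(5, 3): e=[-9,-5,28] → .
    (3,1)@(7, 3): e=[-11,-3,28] → .
  covered (7 px):
    . X X X X X X X .
    . . . . . . . . .
    . . . . . . . . .
    . . . . . . . . .
    . . . . . . . . .
    . . . . . . . . .
    . . . . . . . . .
T1:
  2·area = 54  (B↔C swapped to make it positive)
  edge (8, 2)→(17, 13): d=(9,11) right/bottom  bias=-1
  edge (17, 13)→(8, 8): d=(-9,-5) top-left  bias=+0
  edge (8, 8)→(8, 2): d=(0,-6) top-left  bias=+0
    (4,2)@(9, 5): e=[16,32,6] → X
    (5,2)@(11, 5): e=[-6,42,18] → .
    (4,3)@(9, 7): e=[34,14,6] → X
    (5,3)@(11, 7): e=[12,24,18] → X
    (6,3)@(13, 7): e=[-10,34,30] → .
    (4,4)@(9, 9): e=[52,-4,6] → .
    (5,4)@(11, 9): e=[30,6,18] → X
    (6,4)@(13, 9): e=[8,16,30] → X
    (7,4)@(15, 9): e=[-14,26,42] → .
    (5,5)@(11, 11): e=[48,-12,18] → .
    (6,5)@(13, 11): e=[26,-2,30] → .
    (7,5)@(15, 11): e=[4,8,42] → X
    (8,6)@(17, 13): e=[0,0,54] → .  [on edge]
  covered (6 px):
    . . . . . . . . .
    . . . . . . . . .
    . . . . X . . . .
    . . . . X X . . .
    . . . . . X X . .
    . . . . . . . X .
    . . . . . . . . .
T2:
  2·area = 16
  edge (2, 2)→(16, 6): d=(14,4) right/bottom  bias=-1
  edge (16, 6)→(12, 6): d=(-4,0) right/bottom  bias=-1
  edge (12, 6)→(2, 2): d=(-10,-4) top-left  bias=+0
    (2,1)@(5, 3): e=[2,12,2] → X
    (3,1)@(7, 3): e=[-6,12,10] → .
    (2,2)@(5, 5): e=[30,4,-18] → .
    (5,2)@(11, 5): e=[6,4,6] → X
    (6,2)@(13, 5): e=[-2,4,14] → .
    (5,3)@(11, 7): e=[34,-4,-14] → .
  covered (2 px):
    . . . . . . . . .
    . . X . . . . . .
    . . . . . X . . .
    . . . . . . . . .
    . . . . . . . . .
    . . . . . . . . .
    . . . . . . . . .
T3:
  2·area = 36
  edge (7, 7)→(4, 4): d=(-3,-3) top-left  bias=+0
  edge (4, 4)→(16, 4): d=(12,0) top-left  bias=+0
  edge (16, 4)→(7, 7): d=(-9,3) right/bottom  bias=-1
    (0,0)@(1, 1): e=[0,-36,72] → .  [on edge]
    (1,1)@(3, 3): e=[0,-12,48] → .  [on edge]
    (2,2)@(5, 5): e=[0,12,24] → X  [on edge]
    (3,2)@(7, 5): e=[6,12,18] → X
    (4,2)@(9, 5): e=[12,12,12] → X
    (5,2)@(11, 5): e=[18,12,6] → X
    (6,2)@(13, 5): e=[24,12,0] → .  [on edge]
    (2,3)@(5, 7): e=[-6,36,6] → .
    (3,3)@(7, 7): e=[0,36,0] → .  [on edge]
    (4,3)@(9, 7): e=[6,36,-6] → .
    (5,3)@(11, 7): e=[12,36,-12] → .
    (0,4)@(1, 9): e=[-24,60,0] → .  [on edge]
    (4,4)@(9, 9): e=[0,60,-24] → .  [on edge]
    (5,5)@(11, 11): e=[0,84,-48] → .  [on edge]
    (6,6)@(13, 13): e=[0,108,-72] → .  [on edge]
  covered (4 px):
    . . . . . . . . .
    . . . . . . . . .
    . . X X X X . . .
    . . . . . . . . .
    . . . . . . . . .
    . . . . . . . . .
    . . . . . . . . .

Answer: [12,2,2]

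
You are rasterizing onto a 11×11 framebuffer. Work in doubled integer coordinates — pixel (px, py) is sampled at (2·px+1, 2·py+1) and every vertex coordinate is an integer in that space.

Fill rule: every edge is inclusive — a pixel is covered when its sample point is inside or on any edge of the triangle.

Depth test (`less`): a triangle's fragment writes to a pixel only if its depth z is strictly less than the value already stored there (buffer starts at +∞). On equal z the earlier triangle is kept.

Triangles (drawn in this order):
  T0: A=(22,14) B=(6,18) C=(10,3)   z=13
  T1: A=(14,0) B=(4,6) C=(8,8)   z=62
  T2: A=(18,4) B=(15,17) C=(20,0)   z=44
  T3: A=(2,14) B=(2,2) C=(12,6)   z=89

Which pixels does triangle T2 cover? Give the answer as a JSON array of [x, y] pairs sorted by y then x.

T0:
  2·area = 224
  edge (22, 14)→(6, 18): d=(-16,4) inclusive
  edge (6, 18)→(10, 3): d=(4,-15) inclusive
  edge (10, 3)→(22, 14): d=(12,11) inclusive
    (5,2)@(11, 5): e=[188,23,13] → #
    (6,2)@(13, 5): e=[180,53,-9] → ·
    (4,3)@(9, 7): e=[164,1,59] → #
    (6,3)@(13, 7): e=[148,61,15] → #
    (7,3)@(15, 7): e=[140,91,-7] → ·
    (4,4)@(9, 9): e=[132,9,83] → #
    (7,4)@(15, 9): e=[108,99,17] → #
    (8,4)@(17, 9): e=[100,129,-5] → ·
    (4,5)@(9, 11): e=[100,17,107] → #
    (8,5)@(17, 11): e=[68,137,19] → #
    (9,5)@(19, 11): e=[60,167,-3] → ·
    (4,6)@(9, 13): e=[68,25,131] → #
  covered (27 px):
    · · · · · · · · · · ·
    · · · · · · · · · · ·
    · · · · · # · · · · ·
    · · · · # # # · · · ·
    · · · · # # # # · · ·
    · · · · # # # # # · ·
    · · · · # # # # # # ·
    · · · # # # # # # · ·
    · · · # # · · · · · ·
    · · · · · · · · · · ·
    · · · · · · · · · · ·
T1:
  2·area = 44  (B↔C swapped to make it positive)
  edge (14, 0)→(8, 8): d=(-6,8) inclusive
  edge (8, 8)→(4, 6): d=(-4,-2) inclusive
  edge (4, 6)→(14, 0): d=(10,-6) inclusive
    (6,0)@(13, 1): e=[2,38,4] → #
    (7,0)@(15, 1): e=[-14,42,16] → ·
    (4,1)@(9, 3): e=[22,22,0] → #  [on edge]
    (5,1)@(11, 3): e=[6,26,12] → #
    (6,1)@(13, 3): e=[-10,30,24] → ·
    (3,2)@(7, 5): e=[26,10,8] → #
    (5,2)@(11, 5): e=[-6,18,32] → ·
    (3,3)@(7, 7): e=[14,2,28] → #
    (4,3)@(9, 7): e=[-2,6,40] → ·
    (3,4)@(7, 9): e=[2,-6,48] → ·
  covered (6 px):
    · · · · · · # · · · ·
    · · · · # # · · · · ·
    · · · # # · · · · · ·
    · · · # · · · · · · ·
    · · · · · · · · · · ·
    · · · · · · · · · · ·
    · · · · · · · · · · ·
    · · · · · · · · · · ·
    · · · · · · · · · · ·
    · · · · · · · · · · ·
    · · · · · · · · · · ·
T2:
  2·area = 14  (B↔C swapped to make it positive)
  edge (18, 4)→(20, 0): d=(2,-4) inclusive
  edge (20, 0)→(15, 17): d=(-5,17) inclusive
  edge (15, 17)→(18, 4): d=(3,-13) inclusive
    (9,1)@(19, 3): e=[2,2,10] → #
    (10,1)@(21, 3): e=[10,-32,36] → ·
    (9,2)@(19, 5): e=[6,-8,16] → ·
    (8,4)@(17, 9): e=[6,6,2] → #
    (9,4)@(19, 9): e=[14,-28,28] → ·
    (8,5)@(17, 11): e=[10,-4,8] → ·
    (7,8)@(15, 17): e=[14,0,0] → #  [on edge]
    (8,8)@(17, 17): e=[22,-34,26] → ·
    (7,9)@(15, 19): e=[18,-10,6] → ·
  covered (3 px):
    · · · · · · · · · · ·
    · · · · · · · · · # ·
    · · · · · · · · · · ·
    · · · · · · · · · · ·
    · · · · · · · · # · ·
    · · · · · · · · · · ·
    · · · · · · · · · · ·
    · · · · · · · · · · ·
    · · · · · · · # · · ·
    · · · · · · · · · · ·
    · · · · · · · · · · ·
T3:
  2·area = 120
  edge (2, 14)→(2, 2): d=(0,-12) inclusive
  edge (2, 2)→(12, 6): d=(10,4) inclusive
  edge (12, 6)→(2, 14): d=(-10,8) inclusive
    (1,1)@(3, 3): e=[12,6,102] → #
    (2,1)@(5, 3): e=[36,-2,86] → ·
    (1,2)@(3, 5): e=[12,26,82] → #
    (2,2)@(5, 5): e=[36,18,66] → #
    (3,2)@(7, 5): e=[60,10,50] → #
    (4,2)@(9, 5): e=[84,2,34] → #
    (5,2)@(11, 5): e=[108,-6,18] → ·
    (1,3)@(3, 7): e=[12,46,62] → #
    (5,3)@(11, 7): e=[108,14,-2] → ·
    (1,4)@(3, 9): e=[12,66,42] → #
    (4,4)@(9, 9): e=[84,42,-6] → ·
    (1,5)@(3, 11): e=[12,86,22] → #
  covered (15 px):
    · · · · · · · · · · ·
    · # · · · · · · · · ·
    · # # # # · · · · · ·
    · # # # # · · · · · ·
    · # # # · · · · · · ·
    · # # · · · · · · · ·
    · # · · · · · · · · ·
    · · · · · · · · · · ·
    · · · · · · · · · · ·
    · · · · · · · · · · ·
    · · · · · · · · · · ·

Result: [[9,1],[8,4],[7,8]]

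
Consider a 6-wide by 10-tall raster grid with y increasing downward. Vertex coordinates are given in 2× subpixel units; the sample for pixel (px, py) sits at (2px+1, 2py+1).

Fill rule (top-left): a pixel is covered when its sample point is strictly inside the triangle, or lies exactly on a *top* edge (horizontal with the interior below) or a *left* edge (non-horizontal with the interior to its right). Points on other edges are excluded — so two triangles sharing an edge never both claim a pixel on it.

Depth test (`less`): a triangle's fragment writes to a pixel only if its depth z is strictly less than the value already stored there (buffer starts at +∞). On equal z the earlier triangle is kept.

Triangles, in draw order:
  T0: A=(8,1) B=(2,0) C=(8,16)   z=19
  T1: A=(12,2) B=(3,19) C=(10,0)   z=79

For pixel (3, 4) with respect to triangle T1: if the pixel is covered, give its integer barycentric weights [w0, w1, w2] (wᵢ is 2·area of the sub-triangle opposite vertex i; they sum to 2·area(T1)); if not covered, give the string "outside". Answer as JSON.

T0:
  2·area = 90  (B↔C swapped to make it positive)
  edge (8, 1)→(8, 16): d=(0,15) right/bottom  bias=-1
  edge (8, 16)→(2, 0): d=(-6,-16) top-left  bias=+0
  edge (2, 0)→(8, 1): d=(6,1) right/bottom  bias=-1
    (1,0)@(3, 1): e=[75,10,5] → #
    (2,0)@(5, 1): e=[45,42,3] → #
    (3,0)@(7, 1): e=[15,74,1] → #
    (4,0)@(9, 1): e=[-15,106,-1] → ·
    (1,1)@(3, 3): e=[75,-2,17] → ·
    (2,1)@(5, 3): e=[45,30,15] → #
    (4,1)@(9, 3): e=[-15,94,11] → ·
    (2,2)@(5, 5): e=[45,18,27] → #
    (4,2)@(9, 5): e=[-15,82,23] → ·
    (2,3)@(5, 7): e=[45,6,39] → #
    (4,3)@(9, 7): e=[-15,70,35] → ·
    (2,4)@(5, 9): e=[45,-6,51] → ·
  covered (12 px):
    · # # # · ·
    · · # # · ·
    · · # # · ·
    · · # # · ·
    · · · # · ·
    · · · # · ·
    · · · # · ·
    · · · · · ·
    · · · · · ·
    · · · · · ·
T1:
  2·area = 52
  edge (12, 2)→(3, 19): d=(-9,17) right/bottom  bias=-1
  edge (3, 19)→(10, 0): d=(7,-19) top-left  bias=+0
  edge (10, 0)→(12, 2): d=(2,2) right/bottom  bias=-1
    (5,0)@(11, 1): e=[26,26,0] → ·  [on edge]
    (4,1)@(9, 3): e=[42,2,8] → #
    (5,1)@(11, 3): e=[8,40,4] → #
    (4,2)@(9, 5): e=[24,16,12] → #
    (5,2)@(11, 5): e=[-10,54,8] → ·
    (4,3)@(9, 7): e=[6,30,16] → #
    (5,3)@(11, 7): e=[-28,68,12] → ·
    (3,4)@(7, 9): e=[22,6,24] → #
    (4,4)@(9, 9): e=[-12,44,20] → ·
    (3,5)@(7, 11): e=[4,20,28] → #
    (4,5)@(9, 11): e=[-30,58,24] → ·
    (3,6)@(7, 13): e=[-14,34,32] → ·
    (1,9)@(3, 19): e=[0,0,52] → ·  [on edge]
  covered (7 px):
    · · · · · ·
    · · · · # #
    · · · · # ·
    · · · · # ·
    · · · # · ·
    · · · # · ·
    · · · · · ·
    · · # · · ·
    · · · · · ·
    · · · · · ·

Result: [6,24,22]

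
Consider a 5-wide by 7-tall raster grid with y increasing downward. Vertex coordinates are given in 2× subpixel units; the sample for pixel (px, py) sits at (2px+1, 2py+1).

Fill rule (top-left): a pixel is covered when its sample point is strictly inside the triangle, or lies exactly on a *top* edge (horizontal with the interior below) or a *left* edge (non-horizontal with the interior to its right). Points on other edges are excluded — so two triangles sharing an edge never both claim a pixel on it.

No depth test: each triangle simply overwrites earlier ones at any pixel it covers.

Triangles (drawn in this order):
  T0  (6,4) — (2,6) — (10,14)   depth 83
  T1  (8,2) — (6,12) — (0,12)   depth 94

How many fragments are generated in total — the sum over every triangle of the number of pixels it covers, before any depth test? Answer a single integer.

T0:
  2·area = 48  (B↔C swapped to make it positive)
  edge (6, 4)→(10, 14): d=(4,10) right/bottom  bias=-1
  edge (10, 14)→(2, 6): d=(-8,-8) top-left  bias=+0
  edge (2, 6)→(6, 4): d=(4,-2) top-left  bias=+0
    (0,2)@(1, 5): e=[54,0,-6] → .  [on edge]
    (2,2)@(5, 5): e=[14,32,2] → X
    (3,2)@(7, 5): e=[-6,48,6] → .
    (1,3)@(3, 7): e=[42,0,6] → X  [on edge]
    (3,3)@(7, 7): e=[2,32,14] → X
    (4,3)@(9, 7): e=[-18,48,18] → .
    (1,4)@(3, 9): e=[50,-16,14] → .
    (2,4)@(5, 9): e=[30,0,18] → X  [on edge]
    (4,4)@(9, 9): e=[-10,32,26] → .
    (2,5)@(5, 11): e=[38,-16,26] → .
    (3,5)@(7, 11): e=[18,0,30] → X  [on edge]
    (4,5)@(9, 11): e=[-2,16,34] → .
    (4,6)@(9, 13): e=[6,0,42] → X  [on edge]
  covered (8 px):
    . . . . .
    . . . . .
    . . X . .
    . X X X .
    . . X X .
    . . . X .
    . . . . X
T1:
  2·area = 60
  edge (8, 2)→(6, 12): d=(-2,10) right/bottom  bias=-1
  edge (6, 12)→(0, 12): d=(-6,0) right/bottom  bias=-1
  edge (0, 12)→(8, 2): d=(8,-10) top-left  bias=+0
    (3,2)@(7, 5): e=[4,42,14] → X
    (4,2)@(9, 5): e=[-16,42,34] → .
    (2,3)@(5, 7): e=[20,30,10] → X
    (3,3)@(7, 7): e=[0,30,30] → .  [on edge]
    (1,4)@(3, 9): e=[36,18,6] → X
    (3,4)@(7, 9): e=[-4,18,46] → .
    (0,5)@(1, 11): e=[52,6,2] → X
    (3,5)@(7, 11): e=[-8,6,62] → .
    (0,6)@(1, 13): e=[48,-6,18] → .
    (1,6)@(3, 13): e=[28,-6,38] → .
    (2,6)@(5, 13): e=[8,-6,58] → .
  covered (7 px):
    . . . . .
    . . . . .
    . . . X .
    . . X . .
    . X X . .
    X X X . .
    . . . . .

Result: 15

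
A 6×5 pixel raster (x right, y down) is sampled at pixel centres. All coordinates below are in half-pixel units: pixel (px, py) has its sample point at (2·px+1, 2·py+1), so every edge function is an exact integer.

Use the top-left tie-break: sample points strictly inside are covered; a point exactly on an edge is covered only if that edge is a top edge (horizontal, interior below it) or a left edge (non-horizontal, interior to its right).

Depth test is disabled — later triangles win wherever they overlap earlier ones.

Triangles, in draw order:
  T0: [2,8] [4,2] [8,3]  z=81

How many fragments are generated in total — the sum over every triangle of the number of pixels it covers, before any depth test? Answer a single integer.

T0:
  2·area = 26
  edge (2, 8)→(4, 2): d=(2,-6) top-left  bias=+0
  edge (4, 2)→(8, 3): d=(4,1) right/bottom  bias=-1
  edge (8, 3)→(2, 8): d=(-6,5) right/bottom  bias=-1
    (2,1)@(5, 3): e=[8,3,15] → #
    (3,1)@(7, 3): e=[20,1,5] → #
    (4,1)@(9, 3): e=[32,-1,-5] → ·
    (1,2)@(3, 5): e=[0,13,13] → #  [on edge]
    (3,2)@(7, 5): e=[24,9,-7] → ·
    (1,3)@(3, 7): e=[4,21,1] → #
    (2,3)@(5, 7): e=[16,19,-9] → ·
    (1,4)@(3, 9): e=[8,29,-11] → ·
  covered (5 px):
    · · · · · ·
    · · # # · ·
    · # # · · ·
    · # · · · ·
    · · · · · ·

Final: 5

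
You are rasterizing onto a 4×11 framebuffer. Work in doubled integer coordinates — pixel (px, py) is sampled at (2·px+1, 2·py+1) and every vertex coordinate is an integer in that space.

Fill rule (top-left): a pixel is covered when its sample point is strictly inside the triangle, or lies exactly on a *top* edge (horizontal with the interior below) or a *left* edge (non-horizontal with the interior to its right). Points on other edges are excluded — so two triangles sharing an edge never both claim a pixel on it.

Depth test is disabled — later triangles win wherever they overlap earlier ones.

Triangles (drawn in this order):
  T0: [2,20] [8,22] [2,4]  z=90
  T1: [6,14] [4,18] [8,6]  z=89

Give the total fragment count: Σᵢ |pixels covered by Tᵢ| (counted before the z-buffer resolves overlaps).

T0:
  2·area = 96  (B↔C swapped to make it positive)
  edge (2, 20)→(2, 4): d=(0,-16) top-left  bias=+0
  edge (2, 4)→(8, 22): d=(6,18) right/bottom  bias=-1
  edge (8, 22)→(2, 20): d=(-6,-2) top-left  bias=+0
    (0,0)@(1, 1): e=[-16,0,112] → .  [on edge]
    (1,3)@(3, 7): e=[16,0,80] → .  [on edge]
    (1,4)@(3, 9): e=[16,12,68] → X
    (2,4)@(5, 9): e=[48,-24,72] → .
    (1,5)@(3, 11): e=[16,24,56] → X
    (2,5)@(5, 11): e=[48,-12,60] → .
    (1,6)@(3, 13): e=[16,36,44] → X
    (2,6)@(5, 13): e=[48,0,48] → .  [on edge]
    (1,7)@(3, 15): e=[16,48,32] → X
    (2,7)@(5, 15): e=[48,12,36] → X
    (3,7)@(7, 15): e=[80,-24,40] → .
    (1,8)@(3, 17): e=[16,60,20] → X
    (3,9)@(7, 19): e=[80,0,16] → .  [on edge]
    (2,10)@(5, 21): e=[48,48,0] → X  [on edge]
  covered (11 px):
    . . . .
    . . . .
    . . . .
    . . . .
    . X . .
    . X . .
    . X . .
    . X X .
    . X X .
    . X X .
    . . X X
T1:
  2·area = 8
  edge (6, 14)→(4, 18): d=(-2,4) right/bottom  bias=-1
  edge (4, 18)→(8, 6): d=(4,-12) top-left  bias=+0
  edge (8, 6)→(6, 14): d=(-2,8) right/bottom  bias=-1
    (3,4)@(7, 9): e=[6,0,2] → X  [on edge]
    (3,5)@(7, 11): e=[2,8,-2] → .
    (2,7)@(5, 15): e=[2,0,6] → X  [on edge]
    (3,7)@(7, 15): e=[-6,24,-10] → .
    (2,8)@(5, 17): e=[-2,8,2] → .
    (1,10)@(3, 21): e=[-2,0,10] → .  [on edge]
  covered (2 px):
    . . . .
    . . . .
    . . . .
    . . . .
    . . . X
    . . . .
    . . . .
    . . X .
    . . . .
    . . . .
    . . . .

Final: 13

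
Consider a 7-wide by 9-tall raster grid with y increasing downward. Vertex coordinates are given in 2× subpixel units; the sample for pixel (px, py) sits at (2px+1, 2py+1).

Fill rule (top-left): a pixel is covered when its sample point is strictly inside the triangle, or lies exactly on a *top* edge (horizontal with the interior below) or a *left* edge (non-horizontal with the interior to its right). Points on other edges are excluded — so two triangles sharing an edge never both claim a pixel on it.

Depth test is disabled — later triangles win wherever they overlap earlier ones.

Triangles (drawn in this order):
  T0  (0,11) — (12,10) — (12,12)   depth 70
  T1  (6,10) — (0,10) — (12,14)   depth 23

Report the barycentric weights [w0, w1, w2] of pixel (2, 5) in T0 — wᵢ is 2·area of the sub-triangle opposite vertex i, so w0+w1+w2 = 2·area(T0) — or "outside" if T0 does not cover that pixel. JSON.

T0:
  2·area = 24
  edge (0, 11)→(12, 10): d=(12,-1) top-left  bias=+0
  edge (12, 10)→(12, 12): d=(0,2) right/bottom  bias=-1
  edge (12, 12)→(0, 11): d=(-12,-1) top-left  bias=+0
    (0,5)@(1, 11): e=[1,22,1] → █
    (1,5)@(3, 11): e=[3,18,3] → █
    (2,5)@(5, 11): e=[5,14,5] → █
    (3,5)@(7, 11): e=[7,10,7] → █
    (4,5)@(9, 11): e=[9,6,9] → █
    (5,5)@(11, 11): e=[11,2,11] → █
    (6,5)@(13, 11): e=[13,-2,13] → ·
    (0,6)@(1, 13): e=[25,22,-23] → ·
    (1,6)@(3, 13): e=[27,18,-21] → ·
    (2,6)@(5, 13): e=[29,14,-19] → ·
    (3,6)@(7, 13): e=[31,10,-17] → ·
    (4,6)@(9, 13): e=[33,6,-15] → ·
  covered (6 px):
    · · · · · · ·
    · · · · · · ·
    · · · · · · ·
    · · · · · · ·
    · · · · · · ·
    █ █ █ █ █ █ ·
    · · · · · · ·
    · · · · · · ·
    · · · · · · ·
T1:
  2·area = 24  (B↔C swapped to make it positive)
  edge (6, 10)→(12, 14): d=(6,4) right/bottom  bias=-1
  edge (12, 14)→(0, 10): d=(-12,-4) top-left  bias=+0
  edge (0, 10)→(6, 10): d=(6,0) top-left  bias=+0
    (1,5)@(3, 11): e=[18,0,6] → █  [on edge]
    (2,5)@(5, 11): e=[10,8,6] → █
    (3,5)@(7, 11): e=[2,16,6] → █
    (4,5)@(9, 11): e=[-6,24,6] → ·
    (1,6)@(3, 13): e=[30,-24,18] → ·
    (2,6)@(5, 13): e=[22,-16,18] → ·
    (3,6)@(7, 13): e=[14,-8,18] → ·
    (4,6)@(9, 13): e=[6,0,18] → █  [on edge]
    (5,6)@(11, 13): e=[-2,8,18] → ·
    (4,7)@(9, 15): e=[18,-24,30] → ·
  covered (4 px):
    · · · · · · ·
    · · · · · · ·
    · · · · · · ·
    · · · · · · ·
    · · · · · · ·
    · █ █ █ · · ·
    · · · · █ · ·
    · · · · · · ·
    · · · · · · ·

Result: [14,5,5]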